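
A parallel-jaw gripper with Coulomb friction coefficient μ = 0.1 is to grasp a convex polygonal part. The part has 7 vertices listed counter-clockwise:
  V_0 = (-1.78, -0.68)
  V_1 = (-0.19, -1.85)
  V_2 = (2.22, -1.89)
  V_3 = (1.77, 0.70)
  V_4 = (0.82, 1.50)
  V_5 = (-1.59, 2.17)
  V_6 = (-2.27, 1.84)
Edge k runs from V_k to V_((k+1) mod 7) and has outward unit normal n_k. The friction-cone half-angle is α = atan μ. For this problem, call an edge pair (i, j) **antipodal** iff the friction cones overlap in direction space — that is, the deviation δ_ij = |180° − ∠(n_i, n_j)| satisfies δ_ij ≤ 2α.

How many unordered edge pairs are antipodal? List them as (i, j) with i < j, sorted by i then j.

α = atan 0.1 = 5.71°;  2α = 11.42°
n_0 = (-0.5927, -0.8054)
n_1 = (-0.0166, -0.9999)
n_2 = (+0.9852, +0.1712)
n_3 = (+0.6441, +0.7649)
n_4 = (+0.2679, +0.9635)
n_5 = (-0.4366, +0.8997)
n_6 = (-0.9816, -0.1909)
  (0,1): δ = 144.60°  ·
  (0,2): δ = 43.80°  ·
  (0,3): δ = 3.75°  ✓
  (0,4): δ = 20.81°  ·
  (0,5): δ = 62.23°  ·
  (0,6): δ = 137.35°  ·
  (1,2): δ = 79.19°  ·
  (1,3): δ = 39.15°  ·
  (1,4): δ = 14.59°  ·
  (1,5): δ = 26.84°  ·
  (1,6): δ = 101.95°  ·
  (2,3): δ = 139.96°  ·
  (2,4): δ = 115.39°  ·
  (2,5): δ = 73.97°  ·
  (2,6): δ = 1.15°  ✓
  (3,4): δ = 155.44°  ·
  (3,5): δ = 114.01°  ·
  (3,6): δ = 38.90°  ·
  (4,5): δ = 138.58°  ·
  (4,6): δ = 63.46°  ·
  (5,6): δ = 104.88°  ·
antipodal pairs: 2

count = 2; pairs: (0,3), (2,6)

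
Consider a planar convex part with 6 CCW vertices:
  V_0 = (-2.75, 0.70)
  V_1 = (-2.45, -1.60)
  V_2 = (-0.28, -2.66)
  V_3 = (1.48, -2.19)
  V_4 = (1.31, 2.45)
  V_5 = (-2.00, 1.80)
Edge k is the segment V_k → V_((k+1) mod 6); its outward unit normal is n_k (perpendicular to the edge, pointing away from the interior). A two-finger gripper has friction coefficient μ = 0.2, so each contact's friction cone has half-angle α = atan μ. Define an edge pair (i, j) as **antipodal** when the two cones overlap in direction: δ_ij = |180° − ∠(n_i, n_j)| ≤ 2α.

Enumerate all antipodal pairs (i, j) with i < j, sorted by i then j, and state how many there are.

count = 2; pairs: (0,3), (2,4)

α = atan 0.2 = 11.31°;  2α = 22.62°
n_0 = (-0.9916, -0.1293)
n_1 = (-0.4389, -0.8985)
n_2 = (+0.2580, -0.9661)
n_3 = (+0.9993, +0.0366)
n_4 = (-0.1927, +0.9813)
n_5 = (-0.8262, +0.5633)
  (0,1): δ = 123.47°  ·
  (0,2): δ = 82.48°  ·
  (0,3): δ = 5.33°  ✓
  (0,4): δ = 93.68°  ·
  (0,5): δ = 138.28°  ·
  (1,2): δ = 139.01°  ·
  (1,3): δ = 61.87°  ·
  (1,4): δ = 37.14°  ·
  (1,5): δ = 81.75°  ·
  (2,3): δ = 102.85°  ·
  (2,4): δ = 3.84°  ✓
  (2,5): δ = 40.76°  ·
  (3,4): δ = 80.99°  ·
  (3,5): δ = 36.39°  ·
  (4,5): δ = 135.40°  ·
antipodal pairs: 2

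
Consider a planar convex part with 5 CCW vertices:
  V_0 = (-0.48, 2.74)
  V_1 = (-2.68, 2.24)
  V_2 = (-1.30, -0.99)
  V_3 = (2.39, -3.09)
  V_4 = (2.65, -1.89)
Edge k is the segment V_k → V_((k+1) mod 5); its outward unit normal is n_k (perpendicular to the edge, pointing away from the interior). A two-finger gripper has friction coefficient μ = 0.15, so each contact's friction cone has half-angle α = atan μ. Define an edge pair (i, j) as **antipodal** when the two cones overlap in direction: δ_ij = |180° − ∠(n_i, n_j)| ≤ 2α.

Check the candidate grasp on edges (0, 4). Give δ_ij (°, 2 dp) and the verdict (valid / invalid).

δ = 111.26°, invalid

α = atan 0.15 = 8.53°;  2α = 17.06°
edge 0: e_0 = (-2.20, -0.50);  n_0 = (-0.2216, +0.9751)
edge 4: e_4 = (-3.13, +4.63);  n_4 = (+0.8285, +0.5601)
∠(n_0, n_4) = 68.74°
δ = |180° − 68.74°| = 111.26°
111.26° > 2α = 17.06°  →  invalid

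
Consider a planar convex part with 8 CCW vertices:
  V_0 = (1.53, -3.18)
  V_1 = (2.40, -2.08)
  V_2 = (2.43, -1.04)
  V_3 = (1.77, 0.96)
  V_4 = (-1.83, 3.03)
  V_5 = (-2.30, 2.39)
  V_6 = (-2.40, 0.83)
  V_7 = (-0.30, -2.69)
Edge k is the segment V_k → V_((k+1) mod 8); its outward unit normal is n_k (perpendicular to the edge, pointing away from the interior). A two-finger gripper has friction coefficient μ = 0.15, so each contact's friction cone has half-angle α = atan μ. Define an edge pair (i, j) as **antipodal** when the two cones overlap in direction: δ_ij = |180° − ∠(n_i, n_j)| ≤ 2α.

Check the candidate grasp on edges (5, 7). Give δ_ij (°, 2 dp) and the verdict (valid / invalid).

δ = 101.32°, invalid

α = atan 0.15 = 8.53°;  2α = 17.06°
edge 5: e_5 = (-0.10, -1.56);  n_5 = (-0.9980, +0.0640)
edge 7: e_7 = (+1.83, -0.49);  n_7 = (-0.2586, -0.9660)
∠(n_5, n_7) = 78.68°
δ = |180° − 78.68°| = 101.32°
101.32° > 2α = 17.06°  →  invalid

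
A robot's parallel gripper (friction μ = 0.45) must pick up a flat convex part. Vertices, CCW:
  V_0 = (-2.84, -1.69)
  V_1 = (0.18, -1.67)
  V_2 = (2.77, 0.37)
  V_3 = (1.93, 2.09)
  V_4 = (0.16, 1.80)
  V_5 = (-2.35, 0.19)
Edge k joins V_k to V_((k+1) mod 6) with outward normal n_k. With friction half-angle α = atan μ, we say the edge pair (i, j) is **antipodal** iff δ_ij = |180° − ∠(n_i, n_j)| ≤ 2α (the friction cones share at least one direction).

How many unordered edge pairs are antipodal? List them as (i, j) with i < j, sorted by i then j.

count = 6; pairs: (0,3), (0,4), (1,3), (1,4), (1,5), (2,5)

α = atan 0.45 = 24.23°;  2α = 48.46°
n_0 = (+0.0066, -1.0000)
n_1 = (+0.6188, -0.7856)
n_2 = (+0.8986, +0.4388)
n_3 = (-0.1617, +0.9868)
n_4 = (-0.5399, +0.8417)
n_5 = (-0.9677, +0.2522)
  (0,1): δ = 142.15°  ·
  (0,2): δ = 64.35°  ·
  (0,3): δ = 8.93°  ✓
  (0,4): δ = 32.30°  ✓
  (0,5): δ = 75.01°  ·
  (1,2): δ = 102.20°  ·
  (1,3): δ = 28.92°  ✓
  (1,4): δ = 5.55°  ✓
  (1,5): δ = 37.17°  ✓
  (2,3): δ = 106.72°  ·
  (2,4): δ = 83.35°  ·
  (2,5): δ = 40.64°  ✓
  (3,4): δ = 156.63°  ·
  (3,5): δ = 113.91°  ·
  (4,5): δ = 137.29°  ·
antipodal pairs: 6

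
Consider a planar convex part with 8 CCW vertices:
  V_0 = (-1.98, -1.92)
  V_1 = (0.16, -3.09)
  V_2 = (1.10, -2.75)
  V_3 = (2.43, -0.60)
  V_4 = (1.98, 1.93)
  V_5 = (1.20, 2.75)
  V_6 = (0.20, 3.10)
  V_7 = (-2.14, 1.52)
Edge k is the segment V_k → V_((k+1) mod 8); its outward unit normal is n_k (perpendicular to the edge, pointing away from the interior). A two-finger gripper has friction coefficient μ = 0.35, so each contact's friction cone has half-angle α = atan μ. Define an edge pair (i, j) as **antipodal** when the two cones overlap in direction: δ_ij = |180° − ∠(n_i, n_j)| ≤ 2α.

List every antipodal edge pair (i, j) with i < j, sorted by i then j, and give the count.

α = atan 0.35 = 19.29°;  2α = 38.58°
n_0 = (-0.4797, -0.8774)
n_1 = (+0.3401, -0.9404)
n_2 = (+0.8504, -0.5261)
n_3 = (+0.9845, +0.1751)
n_4 = (+0.7246, +0.6892)
n_5 = (+0.3304, +0.9439)
n_6 = (-0.5596, +0.8288)
n_7 = (-0.9989, -0.0465)
  (0,1): δ = 131.45°  ·
  (0,2): δ = 93.07°  ·
  (0,3): δ = 51.25°  ·
  (0,4): δ = 17.77°  ✓
  (0,5): δ = 9.38°  ✓
  (0,6): δ = 62.69°  ·
  (0,7): δ = 121.33°  ·
  (1,2): δ = 141.63°  ·
  (1,3): δ = 99.80°  ·
  (1,4): δ = 66.32°  ·
  (1,5): δ = 39.18°  ·
  (1,6): δ = 14.14°  ✓
  (1,7): δ = 72.78°  ·
  (2,3): δ = 138.17°  ·
  (2,4): δ = 104.69°  ·
  (2,5): δ = 77.55°  ·
  (2,6): δ = 24.23°  ✓
  (2,7): δ = 34.40°  ✓
  (3,4): δ = 146.52°  ·
  (3,5): δ = 119.38°  ·
  (3,6): δ = 66.06°  ·
  (3,7): δ = 7.42°  ✓
  (4,5): δ = 152.86°  ·
  (4,6): δ = 99.54°  ·
  (4,7): δ = 40.90°  ·
  (5,6): δ = 126.68°  ·
  (5,7): δ = 68.05°  ·
  (6,7): δ = 121.36°  ·
antipodal pairs: 6

count = 6; pairs: (0,4), (0,5), (1,6), (2,6), (2,7), (3,7)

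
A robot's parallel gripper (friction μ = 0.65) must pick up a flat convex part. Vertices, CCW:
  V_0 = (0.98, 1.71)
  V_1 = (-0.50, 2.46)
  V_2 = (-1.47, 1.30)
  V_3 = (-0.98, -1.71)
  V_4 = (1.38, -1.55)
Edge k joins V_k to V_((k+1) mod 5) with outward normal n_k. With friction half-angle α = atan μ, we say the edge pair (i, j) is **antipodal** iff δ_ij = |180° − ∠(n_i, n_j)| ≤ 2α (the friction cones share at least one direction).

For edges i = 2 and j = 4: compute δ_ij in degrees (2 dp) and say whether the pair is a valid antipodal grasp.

α = atan 0.65 = 33.02°;  2α = 66.05°
edge 2: e_2 = (+0.49, -3.01);  n_2 = (-0.9870, -0.1607)
edge 4: e_4 = (-0.40, +3.26);  n_4 = (+0.9926, +0.1218)
∠(n_2, n_4) = 177.75°
δ = |180° − 177.75°| = 2.25°
2.25° ≤ 2α = 66.05°  →  valid

δ = 2.25°, valid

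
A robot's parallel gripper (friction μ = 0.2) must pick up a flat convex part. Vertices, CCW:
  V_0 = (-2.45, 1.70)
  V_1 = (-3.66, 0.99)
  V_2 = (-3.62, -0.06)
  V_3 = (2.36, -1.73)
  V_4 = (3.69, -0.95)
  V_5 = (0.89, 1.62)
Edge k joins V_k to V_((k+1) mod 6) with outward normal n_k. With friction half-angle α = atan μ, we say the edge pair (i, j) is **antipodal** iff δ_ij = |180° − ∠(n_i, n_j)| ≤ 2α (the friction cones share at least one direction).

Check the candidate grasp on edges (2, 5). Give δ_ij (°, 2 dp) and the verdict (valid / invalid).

δ = 14.23°, valid

α = atan 0.2 = 11.31°;  2α = 22.62°
edge 2: e_2 = (+5.98, -1.67);  n_2 = (-0.2690, -0.9631)
edge 5: e_5 = (-3.34, +0.08);  n_5 = (+0.0239, +0.9997)
∠(n_2, n_5) = 165.77°
δ = |180° − 165.77°| = 14.23°
14.23° ≤ 2α = 22.62°  →  valid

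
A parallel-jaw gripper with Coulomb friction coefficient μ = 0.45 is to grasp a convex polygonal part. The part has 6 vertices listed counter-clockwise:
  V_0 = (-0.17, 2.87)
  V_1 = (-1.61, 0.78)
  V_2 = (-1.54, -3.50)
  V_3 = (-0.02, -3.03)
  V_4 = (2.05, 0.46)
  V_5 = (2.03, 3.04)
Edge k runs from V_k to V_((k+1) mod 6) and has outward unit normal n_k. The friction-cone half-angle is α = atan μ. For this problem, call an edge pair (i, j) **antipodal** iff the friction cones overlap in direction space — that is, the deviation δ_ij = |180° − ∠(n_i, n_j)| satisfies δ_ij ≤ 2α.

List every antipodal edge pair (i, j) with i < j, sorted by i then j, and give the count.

α = atan 0.45 = 24.23°;  2α = 48.46°
n_0 = (-0.8235, +0.5674)
n_1 = (-0.9999, -0.0164)
n_2 = (+0.2954, -0.9554)
n_3 = (+0.8601, -0.5101)
n_4 = (+1.0000, +0.0078)
n_5 = (-0.0770, +0.9970)
  (0,1): δ = 144.50°  ·
  (0,2): δ = 38.25°  ✓
  (0,3): δ = 3.89°  ✓
  (0,4): δ = 35.01°  ✓
  (0,5): δ = 128.99°  ·
  (1,2): δ = 73.75°  ·
  (1,3): δ = 31.61°  ✓
  (1,4): δ = 0.49°  ✓
  (1,5): δ = 93.48°  ·
  (2,3): δ = 137.86°  ·
  (2,4): δ = 106.74°  ·
  (2,5): δ = 12.76°  ✓
  (3,4): δ = 148.88°  ·
  (3,5): δ = 54.91°  ·
  (4,5): δ = 86.03°  ·
antipodal pairs: 6

count = 6; pairs: (0,2), (0,3), (0,4), (1,3), (1,4), (2,5)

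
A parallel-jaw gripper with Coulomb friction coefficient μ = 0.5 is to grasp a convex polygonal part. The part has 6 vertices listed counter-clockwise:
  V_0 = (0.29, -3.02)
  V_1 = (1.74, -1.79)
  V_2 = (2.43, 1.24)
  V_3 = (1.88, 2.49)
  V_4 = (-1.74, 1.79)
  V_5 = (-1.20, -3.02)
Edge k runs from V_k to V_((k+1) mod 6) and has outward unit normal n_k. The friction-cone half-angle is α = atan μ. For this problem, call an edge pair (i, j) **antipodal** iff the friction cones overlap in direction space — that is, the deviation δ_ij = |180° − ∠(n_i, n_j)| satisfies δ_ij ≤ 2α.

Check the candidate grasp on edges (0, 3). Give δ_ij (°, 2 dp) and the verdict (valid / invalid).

α = atan 0.5 = 26.57°;  2α = 53.13°
edge 0: e_0 = (+1.45, +1.23);  n_0 = (+0.6469, -0.7626)
edge 3: e_3 = (-3.62, -0.70);  n_3 = (-0.1899, +0.9818)
∠(n_0, n_3) = 150.64°
δ = |180° − 150.64°| = 29.36°
29.36° ≤ 2α = 53.13°  →  valid

δ = 29.36°, valid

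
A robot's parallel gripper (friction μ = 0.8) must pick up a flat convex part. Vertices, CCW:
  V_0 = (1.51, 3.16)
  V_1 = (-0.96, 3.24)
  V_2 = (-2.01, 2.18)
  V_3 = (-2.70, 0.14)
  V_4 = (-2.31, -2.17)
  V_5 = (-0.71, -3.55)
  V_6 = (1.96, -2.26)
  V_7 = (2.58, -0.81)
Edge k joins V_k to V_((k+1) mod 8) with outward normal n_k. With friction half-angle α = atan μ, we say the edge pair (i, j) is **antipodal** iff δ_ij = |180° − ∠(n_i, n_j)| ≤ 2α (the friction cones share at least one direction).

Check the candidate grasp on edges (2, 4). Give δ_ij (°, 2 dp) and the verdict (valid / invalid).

α = atan 0.8 = 38.66°;  2α = 77.32°
edge 2: e_2 = (-0.69, -2.04);  n_2 = (-0.9473, +0.3204)
edge 4: e_4 = (+1.60, -1.38);  n_4 = (-0.6531, -0.7572)
∠(n_2, n_4) = 67.91°
δ = |180° − 67.91°| = 112.09°
112.09° > 2α = 77.32°  →  invalid

δ = 112.09°, invalid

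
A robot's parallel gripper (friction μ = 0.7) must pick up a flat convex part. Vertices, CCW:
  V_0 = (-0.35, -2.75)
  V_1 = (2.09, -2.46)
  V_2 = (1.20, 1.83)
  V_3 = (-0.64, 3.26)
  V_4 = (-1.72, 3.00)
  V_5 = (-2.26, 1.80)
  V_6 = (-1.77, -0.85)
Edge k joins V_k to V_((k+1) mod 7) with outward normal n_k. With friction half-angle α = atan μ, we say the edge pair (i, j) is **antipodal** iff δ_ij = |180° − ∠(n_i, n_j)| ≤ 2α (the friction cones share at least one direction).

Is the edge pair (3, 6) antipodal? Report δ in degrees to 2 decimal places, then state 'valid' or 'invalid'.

α = atan 0.7 = 34.99°;  2α = 69.98°
edge 3: e_3 = (-1.08, -0.26);  n_3 = (-0.2341, +0.9722)
edge 6: e_6 = (+1.42, -1.90);  n_6 = (-0.8010, -0.5987)
∠(n_3, n_6) = 113.24°
δ = |180° − 113.24°| = 66.76°
66.76° ≤ 2α = 69.98°  →  valid

δ = 66.76°, valid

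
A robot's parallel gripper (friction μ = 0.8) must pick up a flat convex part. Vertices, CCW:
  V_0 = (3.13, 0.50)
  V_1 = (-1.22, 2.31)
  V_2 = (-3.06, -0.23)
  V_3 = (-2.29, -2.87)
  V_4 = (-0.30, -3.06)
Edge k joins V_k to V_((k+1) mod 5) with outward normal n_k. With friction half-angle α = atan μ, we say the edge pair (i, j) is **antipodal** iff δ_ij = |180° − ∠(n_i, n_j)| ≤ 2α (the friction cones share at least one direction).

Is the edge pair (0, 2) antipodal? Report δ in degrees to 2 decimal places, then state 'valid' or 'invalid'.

δ = 51.15°, valid

α = atan 0.8 = 38.66°;  2α = 77.32°
edge 0: e_0 = (-4.35, +1.81);  n_0 = (+0.3842, +0.9233)
edge 2: e_2 = (+0.77, -2.64);  n_2 = (-0.9600, -0.2800)
∠(n_0, n_2) = 128.85°
δ = |180° − 128.85°| = 51.15°
51.15° ≤ 2α = 77.32°  →  valid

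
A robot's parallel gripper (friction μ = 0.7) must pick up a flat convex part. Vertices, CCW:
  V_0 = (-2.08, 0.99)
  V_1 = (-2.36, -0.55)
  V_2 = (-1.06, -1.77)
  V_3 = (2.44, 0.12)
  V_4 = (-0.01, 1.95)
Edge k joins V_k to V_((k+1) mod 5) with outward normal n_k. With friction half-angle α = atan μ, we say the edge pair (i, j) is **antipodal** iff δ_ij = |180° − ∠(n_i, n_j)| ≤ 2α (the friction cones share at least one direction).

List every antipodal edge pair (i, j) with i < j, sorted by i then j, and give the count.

count = 6; pairs: (0,2), (0,3), (1,3), (1,4), (2,3), (2,4)

α = atan 0.7 = 34.99°;  2α = 69.98°
n_0 = (-0.9839, +0.1789)
n_1 = (-0.6843, -0.7292)
n_2 = (+0.4751, -0.8799)
n_3 = (+0.5984, +0.8012)
n_4 = (-0.4207, +0.9072)
  (0,1): δ = 122.88°  ·
  (0,2): δ = 51.33°  ✓
  (0,3): δ = 63.55°  ✓
  (0,4): δ = 125.19°  ·
  (1,2): δ = 108.45°  ·
  (1,3): δ = 6.42°  ✓
  (1,4): δ = 68.06°  ✓
  (2,3): δ = 65.13°  ✓
  (2,4): δ = 3.49°  ✓
  (3,4): δ = 118.36°  ·
antipodal pairs: 6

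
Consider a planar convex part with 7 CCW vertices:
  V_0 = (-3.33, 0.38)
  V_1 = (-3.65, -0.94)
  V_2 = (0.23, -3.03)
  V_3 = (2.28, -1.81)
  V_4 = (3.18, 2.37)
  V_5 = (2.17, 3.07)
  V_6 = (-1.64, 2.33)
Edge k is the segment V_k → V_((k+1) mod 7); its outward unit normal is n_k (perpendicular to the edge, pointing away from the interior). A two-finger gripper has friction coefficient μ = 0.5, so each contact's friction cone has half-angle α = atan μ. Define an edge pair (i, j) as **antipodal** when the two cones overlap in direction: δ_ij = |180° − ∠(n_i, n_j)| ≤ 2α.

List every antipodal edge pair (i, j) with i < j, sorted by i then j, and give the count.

count = 7; pairs: (0,2), (0,3), (1,4), (1,5), (2,5), (2,6), (3,6)

α = atan 0.5 = 26.57°;  2α = 53.13°
n_0 = (-0.9719, +0.2356)
n_1 = (-0.4742, -0.8804)
n_2 = (+0.5114, -0.8593)
n_3 = (+0.9776, -0.2105)
n_4 = (+0.5696, +0.8219)
n_5 = (-0.1907, +0.9817)
n_6 = (-0.7557, +0.6549)
  (0,1): δ = 104.68°  ·
  (0,2): δ = 45.62°  ✓
  (0,3): δ = 1.48°  ✓
  (0,4): δ = 68.90°  ·
  (0,5): δ = 114.62°  ·
  (0,6): δ = 152.71°  ·
  (1,2): δ = 120.93°  ·
  (1,3): δ = 73.84°  ·
  (1,4): δ = 6.42°  ✓
  (1,5): δ = 39.30°  ✓
  (1,6): δ = 77.40°  ·
  (2,3): δ = 132.91°  ·
  (2,4): δ = 65.48°  ·
  (2,5): δ = 19.77°  ✓
  (2,6): δ = 18.33°  ✓
  (3,4): δ = 112.57°  ·
  (3,5): δ = 66.86°  ·
  (3,6): δ = 28.76°  ✓
  (4,5): δ = 134.28°  ·
  (4,6): δ = 96.19°  ·
  (5,6): δ = 141.91°  ·
antipodal pairs: 7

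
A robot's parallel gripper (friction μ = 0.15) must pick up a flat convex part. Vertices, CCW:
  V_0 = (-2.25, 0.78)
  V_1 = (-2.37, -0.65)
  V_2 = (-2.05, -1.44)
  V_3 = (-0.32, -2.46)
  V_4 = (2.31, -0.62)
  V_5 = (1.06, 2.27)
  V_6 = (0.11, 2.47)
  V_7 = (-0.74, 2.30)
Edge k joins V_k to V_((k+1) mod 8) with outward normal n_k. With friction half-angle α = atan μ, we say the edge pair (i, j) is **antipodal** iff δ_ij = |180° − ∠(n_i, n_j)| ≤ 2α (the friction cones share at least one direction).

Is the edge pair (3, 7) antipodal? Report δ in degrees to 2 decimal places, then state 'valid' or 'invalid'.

α = atan 0.15 = 8.53°;  2α = 17.06°
edge 3: e_3 = (+2.63, +1.84);  n_3 = (+0.5733, -0.8194)
edge 7: e_7 = (-1.51, -1.52);  n_7 = (-0.7094, +0.7048)
∠(n_3, n_7) = 169.79°
δ = |180° − 169.79°| = 10.21°
10.21° ≤ 2α = 17.06°  →  valid

δ = 10.21°, valid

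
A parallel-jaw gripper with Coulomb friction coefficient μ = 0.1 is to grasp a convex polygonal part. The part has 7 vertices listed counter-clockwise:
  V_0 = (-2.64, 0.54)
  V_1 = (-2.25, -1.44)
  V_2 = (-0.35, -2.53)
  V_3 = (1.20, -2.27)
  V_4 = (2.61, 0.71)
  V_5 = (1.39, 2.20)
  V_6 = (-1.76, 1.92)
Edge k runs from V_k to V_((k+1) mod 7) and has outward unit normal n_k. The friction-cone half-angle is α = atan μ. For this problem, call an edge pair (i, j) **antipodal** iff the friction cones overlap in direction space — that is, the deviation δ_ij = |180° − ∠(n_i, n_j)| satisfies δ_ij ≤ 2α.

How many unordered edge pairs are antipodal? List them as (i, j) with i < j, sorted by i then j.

α = atan 0.1 = 5.71°;  2α = 11.42°
n_0 = (-0.9811, -0.1933)
n_1 = (-0.4976, -0.8674)
n_2 = (+0.1654, -0.9862)
n_3 = (+0.9039, -0.4277)
n_4 = (+0.7737, +0.6335)
n_5 = (-0.0885, +0.9961)
n_6 = (-0.8432, +0.5377)
  (0,1): δ = 130.99°  ·
  (0,2): δ = 91.62°  ·
  (0,3): δ = 36.46°  ·
  (0,4): δ = 28.17°  ·
  (0,5): δ = 83.94°  ·
  (0,6): δ = 136.33°  ·
  (1,2): δ = 140.64°  ·
  (1,3): δ = 85.48°  ·
  (1,4): δ = 20.85°  ·
  (1,5): δ = 34.92°  ·
  (1,6): δ = 87.32°  ·
  (2,3): δ = 124.84°  ·
  (2,4): δ = 60.21°  ·
  (2,5): δ = 4.44°  ✓
  (2,6): δ = 47.95°  ·
  (3,4): δ = 115.37°  ·
  (3,5): δ = 59.60°  ·
  (3,6): δ = 7.20°  ✓
  (4,5): δ = 124.23°  ·
  (4,6): δ = 71.84°  ·
  (5,6): δ = 127.60°  ·
antipodal pairs: 2

count = 2; pairs: (2,5), (3,6)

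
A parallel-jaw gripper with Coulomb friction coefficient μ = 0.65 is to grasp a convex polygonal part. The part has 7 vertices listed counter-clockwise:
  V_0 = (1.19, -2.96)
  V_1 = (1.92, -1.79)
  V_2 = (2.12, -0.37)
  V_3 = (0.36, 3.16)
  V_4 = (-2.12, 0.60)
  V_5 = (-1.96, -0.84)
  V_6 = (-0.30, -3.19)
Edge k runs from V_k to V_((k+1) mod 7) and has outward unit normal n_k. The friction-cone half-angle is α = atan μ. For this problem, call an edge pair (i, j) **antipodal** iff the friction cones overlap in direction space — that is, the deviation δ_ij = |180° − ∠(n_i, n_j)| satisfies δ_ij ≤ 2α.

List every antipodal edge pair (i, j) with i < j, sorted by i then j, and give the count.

α = atan 0.65 = 33.02°;  2α = 66.05°
n_0 = (+0.8484, -0.5293)
n_1 = (+0.9902, -0.1395)
n_2 = (+0.8949, +0.4462)
n_3 = (-0.7182, +0.6958)
n_4 = (-0.9939, -0.1104)
n_5 = (-0.8168, -0.5770)
n_6 = (+0.1526, -0.9883)
  (0,1): δ = 156.06°  ·
  (0,2): δ = 121.54°  ·
  (0,3): δ = 12.13°  ✓
  (0,4): δ = 38.30°  ✓
  (0,5): δ = 67.20°  ·
  (0,6): δ = 130.74°  ·
  (1,2): δ = 145.48°  ·
  (1,3): δ = 36.07°  ✓
  (1,4): δ = 14.36°  ✓
  (1,5): δ = 43.25°  ✓
  (1,6): δ = 106.79°  ·
  (2,3): δ = 70.59°  ·
  (2,4): δ = 20.16°  ✓
  (2,5): δ = 8.74°  ✓
  (2,6): δ = 72.27°  ·
  (3,4): δ = 129.57°  ·
  (3,5): δ = 100.67°  ·
  (3,6): δ = 37.13°  ✓
  (4,5): δ = 151.10°  ·
  (4,6): δ = 87.57°  ·
  (5,6): δ = 116.46°  ·
antipodal pairs: 8

count = 8; pairs: (0,3), (0,4), (1,3), (1,4), (1,5), (2,4), (2,5), (3,6)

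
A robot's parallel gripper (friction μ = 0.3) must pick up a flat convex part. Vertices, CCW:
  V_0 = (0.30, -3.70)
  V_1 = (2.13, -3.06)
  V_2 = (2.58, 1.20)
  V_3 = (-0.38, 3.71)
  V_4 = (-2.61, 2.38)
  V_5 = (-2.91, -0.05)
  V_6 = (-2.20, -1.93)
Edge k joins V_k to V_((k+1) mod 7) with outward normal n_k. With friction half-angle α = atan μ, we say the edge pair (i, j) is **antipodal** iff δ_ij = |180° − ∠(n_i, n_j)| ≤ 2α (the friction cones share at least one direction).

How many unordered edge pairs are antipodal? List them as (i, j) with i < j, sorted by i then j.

count = 5; pairs: (0,3), (1,4), (1,5), (2,5), (2,6)

α = atan 0.3 = 16.70°;  2α = 33.40°
n_0 = (+0.3301, -0.9439)
n_1 = (+0.9945, -0.1050)
n_2 = (+0.6468, +0.7627)
n_3 = (-0.5122, +0.8588)
n_4 = (-0.9925, +0.1225)
n_5 = (-0.9355, -0.3533)
n_6 = (-0.5778, -0.8162)
  (0,1): δ = 115.31°  ·
  (0,2): δ = 59.57°  ·
  (0,3): δ = 11.54°  ✓
  (0,4): δ = 63.69°  ·
  (0,5): δ = 91.41°  ·
  (0,6): δ = 125.43°  ·
  (1,2): δ = 124.27°  ·
  (1,3): δ = 53.16°  ·
  (1,4): δ = 1.01°  ✓
  (1,5): δ = 26.72°  ✓
  (1,6): δ = 60.73°  ·
  (2,3): δ = 108.89°  ·
  (2,4): δ = 56.74°  ·
  (2,5): δ = 29.01°  ✓
  (2,6): δ = 5.00°  ✓
  (3,4): δ = 127.85°  ·
  (3,5): δ = 100.12°  ·
  (3,6): δ = 66.11°  ·
  (4,5): δ = 152.27°  ·
  (4,6): δ = 118.26°  ·
  (5,6): δ = 145.99°  ·
antipodal pairs: 5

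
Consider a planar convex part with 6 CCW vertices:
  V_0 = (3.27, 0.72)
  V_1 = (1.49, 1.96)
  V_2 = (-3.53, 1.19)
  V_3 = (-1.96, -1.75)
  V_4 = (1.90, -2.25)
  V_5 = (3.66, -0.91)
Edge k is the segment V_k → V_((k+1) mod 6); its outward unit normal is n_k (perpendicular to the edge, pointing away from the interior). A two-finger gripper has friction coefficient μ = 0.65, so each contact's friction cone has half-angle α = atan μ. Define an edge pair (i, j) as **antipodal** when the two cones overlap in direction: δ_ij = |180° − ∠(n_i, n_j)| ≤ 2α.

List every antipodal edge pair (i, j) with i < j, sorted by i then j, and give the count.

α = atan 0.65 = 33.02°;  2α = 66.05°
n_0 = (+0.5716, +0.8205)
n_1 = (-0.1516, +0.9884)
n_2 = (-0.8821, -0.4711)
n_3 = (-0.1285, -0.9917)
n_4 = (+0.6058, -0.7956)
n_5 = (+0.9725, +0.2327)
  (0,1): δ = 136.42°  ·
  (0,2): δ = 27.03°  ✓
  (0,3): δ = 27.48°  ✓
  (0,4): δ = 72.15°  ·
  (0,5): δ = 138.32°  ·
  (1,2): δ = 70.62°  ·
  (1,3): δ = 16.10°  ✓
  (1,4): δ = 28.56°  ✓
  (1,5): δ = 94.74°  ·
  (2,3): δ = 125.48°  ·
  (2,4): δ = 80.82°  ·
  (2,5): δ = 14.65°  ✓
  (3,4): δ = 135.34°  ·
  (3,5): δ = 69.16°  ·
  (4,5): δ = 113.83°  ·
antipodal pairs: 5

count = 5; pairs: (0,2), (0,3), (1,3), (1,4), (2,5)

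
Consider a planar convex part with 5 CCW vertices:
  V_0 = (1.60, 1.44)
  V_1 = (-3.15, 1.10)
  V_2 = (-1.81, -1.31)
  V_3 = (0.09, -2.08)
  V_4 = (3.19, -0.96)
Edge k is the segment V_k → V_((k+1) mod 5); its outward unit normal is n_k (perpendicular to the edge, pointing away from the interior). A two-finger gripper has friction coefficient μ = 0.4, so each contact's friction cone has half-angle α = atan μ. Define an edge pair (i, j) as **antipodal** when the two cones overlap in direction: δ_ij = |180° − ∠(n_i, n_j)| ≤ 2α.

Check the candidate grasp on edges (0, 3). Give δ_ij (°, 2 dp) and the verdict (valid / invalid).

α = atan 0.4 = 21.80°;  2α = 43.60°
edge 0: e_0 = (-4.75, -0.34);  n_0 = (-0.0714, +0.9974)
edge 3: e_3 = (+3.10, +1.12);  n_3 = (+0.3398, -0.9405)
∠(n_0, n_3) = 164.23°
δ = |180° − 164.23°| = 15.77°
15.77° ≤ 2α = 43.60°  →  valid

δ = 15.77°, valid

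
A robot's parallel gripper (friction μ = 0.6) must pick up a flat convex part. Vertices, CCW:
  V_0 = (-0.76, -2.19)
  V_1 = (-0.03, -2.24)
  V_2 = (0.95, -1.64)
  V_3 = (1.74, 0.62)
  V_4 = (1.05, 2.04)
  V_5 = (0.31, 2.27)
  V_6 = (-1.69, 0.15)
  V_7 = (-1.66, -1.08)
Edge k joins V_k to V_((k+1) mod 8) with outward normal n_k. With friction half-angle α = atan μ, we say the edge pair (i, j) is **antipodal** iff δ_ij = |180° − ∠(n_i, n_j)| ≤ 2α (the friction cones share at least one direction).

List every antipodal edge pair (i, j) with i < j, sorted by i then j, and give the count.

count = 12; pairs: (0,3), (0,4), (0,5), (1,4), (1,5), (1,6), (2,5), (2,6), (2,7), (3,6), (3,7), (4,7)

α = atan 0.6 = 30.96°;  2α = 61.93°
n_0 = (-0.0683, -0.9977)
n_1 = (+0.5222, -0.8529)
n_2 = (+0.9440, -0.3300)
n_3 = (+0.8994, +0.4371)
n_4 = (+0.2968, +0.9549)
n_5 = (-0.7274, +0.6862)
n_6 = (-0.9997, -0.0244)
n_7 = (-0.7768, -0.6298)
  (0,1): δ = 144.60°  ·
  (0,2): δ = 105.35°  ·
  (0,3): δ = 60.17°  ✓
  (0,4): δ = 13.35°  ✓
  (0,5): δ = 50.59°  ✓
  (0,6): δ = 95.32°  ·
  (0,7): δ = 132.95°  ·
  (1,2): δ = 140.74°  ·
  (1,3): δ = 95.56°  ·
  (1,4): δ = 48.74°  ✓
  (1,5): δ = 15.19°  ✓
  (1,6): δ = 59.92°  ✓
  (1,7): δ = 97.56°  ·
  (2,3): δ = 134.82°  ·
  (2,4): δ = 88.00°  ·
  (2,5): δ = 24.06°  ✓
  (2,6): δ = 20.66°  ✓
  (2,7): δ = 58.30°  ✓
  (3,4): δ = 133.18°  ·
  (3,5): δ = 69.25°  ·
  (3,6): δ = 24.52°  ✓
  (3,7): δ = 13.12°  ✓
  (4,5): δ = 116.07°  ·
  (4,6): δ = 71.34°  ·
  (4,7): δ = 33.70°  ✓
  (5,6): δ = 135.27°  ·
  (5,7): δ = 97.63°  ·
  (6,7): δ = 142.36°  ·
antipodal pairs: 12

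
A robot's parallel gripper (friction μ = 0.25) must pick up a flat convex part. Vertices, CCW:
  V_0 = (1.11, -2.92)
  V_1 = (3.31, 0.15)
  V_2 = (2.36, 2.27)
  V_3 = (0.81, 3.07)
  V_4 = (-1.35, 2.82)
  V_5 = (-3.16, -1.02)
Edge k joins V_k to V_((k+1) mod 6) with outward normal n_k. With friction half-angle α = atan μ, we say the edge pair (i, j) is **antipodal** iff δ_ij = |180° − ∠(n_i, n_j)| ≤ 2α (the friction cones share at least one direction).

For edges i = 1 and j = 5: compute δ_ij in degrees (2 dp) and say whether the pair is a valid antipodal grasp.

α = atan 0.25 = 14.04°;  2α = 28.07°
edge 1: e_1 = (-0.95, +2.12);  n_1 = (+0.9126, +0.4089)
edge 5: e_5 = (+4.27, -1.90);  n_5 = (-0.4065, -0.9136)
∠(n_1, n_5) = 138.13°
δ = |180° − 138.13°| = 41.87°
41.87° > 2α = 28.07°  →  invalid

δ = 41.87°, invalid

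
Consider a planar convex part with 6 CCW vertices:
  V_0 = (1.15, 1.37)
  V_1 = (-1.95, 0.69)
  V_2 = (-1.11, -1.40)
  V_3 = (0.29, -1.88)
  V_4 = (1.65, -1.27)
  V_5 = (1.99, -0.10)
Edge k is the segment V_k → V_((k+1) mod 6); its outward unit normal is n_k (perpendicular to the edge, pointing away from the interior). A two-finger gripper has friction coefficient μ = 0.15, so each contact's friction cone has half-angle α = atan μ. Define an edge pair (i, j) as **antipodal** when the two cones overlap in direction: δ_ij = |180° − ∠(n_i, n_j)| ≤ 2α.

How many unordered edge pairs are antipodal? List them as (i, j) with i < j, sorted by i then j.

α = atan 0.15 = 8.53°;  2α = 17.06°
n_0 = (-0.2143, +0.9768)
n_1 = (-0.9279, -0.3729)
n_2 = (-0.3243, -0.9459)
n_3 = (+0.4092, -0.9124)
n_4 = (+0.9603, -0.2791)
n_5 = (+0.8682, +0.4961)
  (0,1): δ = 80.48°  ·
  (0,2): δ = 31.30°  ·
  (0,3): δ = 11.79°  ✓
  (0,4): δ = 61.42°  ·
  (0,5): δ = 107.37°  ·
  (1,2): δ = 130.82°  ·
  (1,3): δ = 87.74°  ·
  (1,4): δ = 38.10°  ·
  (1,5): δ = 7.85°  ✓
  (2,3): δ = 136.92°  ·
  (2,4): δ = 87.28°  ·
  (2,5): δ = 41.33°  ·
  (3,4): δ = 130.36°  ·
  (3,5): δ = 84.41°  ·
  (4,5): δ = 134.05°  ·
antipodal pairs: 2

count = 2; pairs: (0,3), (1,5)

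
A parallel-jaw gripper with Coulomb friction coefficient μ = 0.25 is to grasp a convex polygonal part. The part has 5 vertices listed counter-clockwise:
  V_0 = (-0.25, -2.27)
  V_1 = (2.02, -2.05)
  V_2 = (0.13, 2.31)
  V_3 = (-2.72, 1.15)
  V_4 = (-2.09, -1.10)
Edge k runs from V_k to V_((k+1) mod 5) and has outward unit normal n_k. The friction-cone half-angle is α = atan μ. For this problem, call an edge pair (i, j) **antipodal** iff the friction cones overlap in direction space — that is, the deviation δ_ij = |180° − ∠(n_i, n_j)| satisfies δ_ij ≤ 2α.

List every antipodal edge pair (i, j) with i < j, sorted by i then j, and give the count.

count = 2; pairs: (0,2), (1,3)

α = atan 0.25 = 14.04°;  2α = 28.07°
n_0 = (+0.0965, -0.9953)
n_1 = (+0.9175, +0.3977)
n_2 = (-0.3770, +0.9262)
n_3 = (-0.9630, -0.2696)
n_4 = (-0.5366, -0.8439)
  (0,1): δ = 72.10°  ·
  (0,2): δ = 16.61°  ✓
  (0,3): δ = 100.11°  ·
  (0,4): δ = 142.01°  ·
  (1,2): δ = 91.29°  ·
  (1,3): δ = 7.79°  ✓
  (1,4): δ = 34.11°  ·
  (2,3): δ = 96.50°  ·
  (2,4): δ = 54.60°  ·
  (3,4): δ = 138.09°  ·
antipodal pairs: 2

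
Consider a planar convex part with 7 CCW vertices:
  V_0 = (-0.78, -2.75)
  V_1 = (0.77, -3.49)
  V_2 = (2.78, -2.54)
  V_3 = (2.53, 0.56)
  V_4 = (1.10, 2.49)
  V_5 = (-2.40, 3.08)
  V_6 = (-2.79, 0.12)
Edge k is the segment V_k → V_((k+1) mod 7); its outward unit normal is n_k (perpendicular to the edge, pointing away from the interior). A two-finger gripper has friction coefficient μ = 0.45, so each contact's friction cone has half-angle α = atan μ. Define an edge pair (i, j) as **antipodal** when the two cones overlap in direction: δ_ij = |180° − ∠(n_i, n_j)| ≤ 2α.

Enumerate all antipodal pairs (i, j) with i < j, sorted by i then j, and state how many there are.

α = atan 0.45 = 24.23°;  2α = 48.46°
n_0 = (-0.4308, -0.9024)
n_1 = (+0.4273, -0.9041)
n_2 = (+0.9968, +0.0804)
n_3 = (+0.8035, +0.5953)
n_4 = (+0.1662, +0.9861)
n_5 = (-0.9914, +0.1306)
n_6 = (-0.8191, -0.5737)
  (0,1): δ = 129.18°  ·
  (0,2): δ = 59.87°  ·
  (0,3): δ = 27.94°  ✓
  (0,4): δ = 15.95°  ✓
  (0,5): δ = 108.01°  ·
  (0,6): δ = 150.53°  ·
  (1,2): δ = 110.69°  ·
  (1,3): δ = 78.76°  ·
  (1,4): δ = 34.87°  ✓
  (1,5): δ = 57.20°  ·
  (1,6): δ = 99.71°  ·
  (2,3): δ = 148.07°  ·
  (2,4): δ = 104.18°  ·
  (2,5): δ = 12.12°  ✓
  (2,6): δ = 30.39°  ✓
  (3,4): δ = 136.10°  ·
  (3,5): δ = 44.04°  ✓
  (3,6): δ = 1.53°  ✓
  (4,5): δ = 87.94°  ·
  (4,6): δ = 45.43°  ✓
  (5,6): δ = 137.49°  ·
antipodal pairs: 8

count = 8; pairs: (0,3), (0,4), (1,4), (2,5), (2,6), (3,5), (3,6), (4,6)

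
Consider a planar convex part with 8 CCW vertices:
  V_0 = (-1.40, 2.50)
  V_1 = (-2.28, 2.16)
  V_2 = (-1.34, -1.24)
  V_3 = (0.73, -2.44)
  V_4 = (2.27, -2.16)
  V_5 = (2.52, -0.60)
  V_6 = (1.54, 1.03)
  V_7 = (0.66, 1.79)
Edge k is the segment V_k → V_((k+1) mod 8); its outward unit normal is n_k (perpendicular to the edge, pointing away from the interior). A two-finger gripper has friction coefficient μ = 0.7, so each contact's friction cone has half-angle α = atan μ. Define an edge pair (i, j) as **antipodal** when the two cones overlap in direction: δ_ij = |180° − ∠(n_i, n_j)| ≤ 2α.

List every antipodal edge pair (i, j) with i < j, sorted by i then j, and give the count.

count = 14; pairs: (0,2), (0,3), (0,4), (1,4), (1,5), (1,6), (1,7), (2,4), (2,5), (2,6), (2,7), (3,5), (3,6), (3,7)

α = atan 0.7 = 34.99°;  2α = 69.98°
n_0 = (-0.3604, +0.9328)
n_1 = (-0.9638, -0.2665)
n_2 = (-0.5015, -0.8651)
n_3 = (+0.1789, -0.9839)
n_4 = (+0.9874, -0.1582)
n_5 = (+0.8570, +0.5153)
n_6 = (+0.6536, +0.7568)
n_7 = (+0.3258, +0.9454)
  (0,1): δ = 95.67°  ·
  (0,2): δ = 51.23°  ✓
  (0,3): δ = 10.82°  ✓
  (0,4): δ = 59.77°  ✓
  (0,5): δ = 99.89°  ·
  (0,6): δ = 118.06°  ·
  (0,7): δ = 139.86°  ·
  (1,2): δ = 135.56°  ·
  (1,3): δ = 95.15°  ·
  (1,4): δ = 24.56°  ✓
  (1,5): δ = 15.56°  ✓
  (1,6): δ = 33.73°  ✓
  (1,7): δ = 55.53°  ✓
  (2,3): δ = 139.59°  ·
  (2,4): δ = 69.00°  ✓
  (2,5): δ = 28.88°  ✓
  (2,6): δ = 10.71°  ✓
  (2,7): δ = 11.08°  ✓
  (3,4): δ = 109.41°  ·
  (3,5): δ = 69.29°  ✓
  (3,6): δ = 51.12°  ✓
  (3,7): δ = 29.32°  ✓
  (4,5): δ = 139.88°  ·
  (4,6): δ = 121.71°  ·
  (4,7): δ = 99.91°  ·
  (5,6): δ = 161.83°  ·
  (5,7): δ = 140.03°  ·
  (6,7): δ = 158.20°  ·
antipodal pairs: 14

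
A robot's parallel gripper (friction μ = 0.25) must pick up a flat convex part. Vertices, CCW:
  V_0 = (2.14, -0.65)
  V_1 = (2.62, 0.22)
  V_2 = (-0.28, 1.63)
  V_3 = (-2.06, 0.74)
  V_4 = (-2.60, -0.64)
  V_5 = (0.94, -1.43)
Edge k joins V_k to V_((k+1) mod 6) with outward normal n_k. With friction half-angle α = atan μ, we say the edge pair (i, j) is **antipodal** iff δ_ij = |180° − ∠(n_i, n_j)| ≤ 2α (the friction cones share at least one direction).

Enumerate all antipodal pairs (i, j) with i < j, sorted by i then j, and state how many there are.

count = 3; pairs: (0,3), (1,4), (2,5)

α = atan 0.25 = 14.04°;  2α = 28.07°
n_0 = (+0.8756, -0.4831)
n_1 = (+0.4373, +0.8993)
n_2 = (-0.4472, +0.8944)
n_3 = (-0.9312, +0.3644)
n_4 = (-0.2178, -0.9760)
n_5 = (+0.5450, -0.8384)
  (0,1): δ = 87.04°  ·
  (0,2): δ = 34.55°  ·
  (0,3): δ = 7.52°  ✓
  (0,4): δ = 106.31°  ·
  (0,5): δ = 151.91°  ·
  (1,2): δ = 127.51°  ·
  (1,3): δ = 85.44°  ·
  (1,4): δ = 13.35°  ✓
  (1,5): δ = 58.95°  ·
  (2,3): δ = 137.94°  ·
  (2,4): δ = 39.15°  ·
  (2,5): δ = 6.46°  ✓
  (3,4): δ = 81.21°  ·
  (3,5): δ = 35.61°  ·
  (4,5): δ = 134.40°  ·
antipodal pairs: 3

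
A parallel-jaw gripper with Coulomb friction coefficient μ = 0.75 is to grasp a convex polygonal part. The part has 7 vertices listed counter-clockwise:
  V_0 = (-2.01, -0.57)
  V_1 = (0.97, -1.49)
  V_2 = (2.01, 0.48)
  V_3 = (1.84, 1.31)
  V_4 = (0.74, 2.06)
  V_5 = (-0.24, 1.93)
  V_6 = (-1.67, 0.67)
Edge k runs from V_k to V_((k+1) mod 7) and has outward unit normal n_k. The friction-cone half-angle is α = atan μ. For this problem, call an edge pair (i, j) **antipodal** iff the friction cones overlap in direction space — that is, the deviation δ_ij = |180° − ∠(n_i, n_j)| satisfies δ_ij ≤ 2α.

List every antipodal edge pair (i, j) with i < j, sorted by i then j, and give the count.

α = atan 0.75 = 36.87°;  2α = 73.74°
n_0 = (-0.2950, -0.9555)
n_1 = (+0.8843, -0.4669)
n_2 = (+0.9797, +0.2007)
n_3 = (+0.5633, +0.8262)
n_4 = (-0.1315, +0.9913)
n_5 = (-0.6611, +0.7503)
n_6 = (-0.9644, +0.2644)
  (0,1): δ = 100.67°  ·
  (0,2): δ = 61.27°  ✓
  (0,3): δ = 17.13°  ✓
  (0,4): δ = 24.71°  ✓
  (0,5): δ = 58.54°  ✓
  (0,6): δ = 91.82°  ·
  (1,2): δ = 140.59°  ·
  (1,3): δ = 96.46°  ·
  (1,4): δ = 54.61°  ✓
  (1,5): δ = 20.79°  ✓
  (1,6): δ = 12.50°  ✓
  (2,3): δ = 135.86°  ·
  (2,4): δ = 94.02°  ·
  (2,5): δ = 60.19°  ✓
  (2,6): δ = 26.91°  ✓
  (3,4): δ = 138.16°  ·
  (3,5): δ = 104.33°  ·
  (3,6): δ = 71.05°  ✓
  (4,5): δ = 146.17°  ·
  (4,6): δ = 112.89°  ·
  (5,6): δ = 146.72°  ·
antipodal pairs: 10

count = 10; pairs: (0,2), (0,3), (0,4), (0,5), (1,4), (1,5), (1,6), (2,5), (2,6), (3,6)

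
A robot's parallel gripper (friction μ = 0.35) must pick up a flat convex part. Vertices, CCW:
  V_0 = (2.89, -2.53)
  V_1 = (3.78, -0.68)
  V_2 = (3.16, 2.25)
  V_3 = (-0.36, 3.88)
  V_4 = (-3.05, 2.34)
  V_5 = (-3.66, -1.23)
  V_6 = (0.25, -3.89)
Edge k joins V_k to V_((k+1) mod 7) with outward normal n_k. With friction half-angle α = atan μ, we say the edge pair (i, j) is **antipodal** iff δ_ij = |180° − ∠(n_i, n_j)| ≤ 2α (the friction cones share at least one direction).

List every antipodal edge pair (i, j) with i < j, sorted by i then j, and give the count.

α = atan 0.35 = 19.29°;  2α = 38.58°
n_0 = (+0.9011, -0.4335)
n_1 = (+0.9783, +0.2070)
n_2 = (+0.4202, +0.9074)
n_3 = (-0.4968, +0.8678)
n_4 = (-0.9857, +0.1684)
n_5 = (-0.5625, -0.8268)
n_6 = (+0.4580, -0.8890)
  (0,1): δ = 142.36°  ·
  (0,2): δ = 89.16°  ·
  (0,3): δ = 34.52°  ✓
  (0,4): δ = 15.99°  ✓
  (0,5): δ = 81.46°  ·
  (0,6): δ = 142.95°  ·
  (1,2): δ = 126.80°  ·
  (1,3): δ = 72.16°  ·
  (1,4): δ = 21.64°  ✓
  (1,5): δ = 43.82°  ·
  (1,6): δ = 105.31°  ·
  (2,3): δ = 125.36°  ·
  (2,4): δ = 74.85°  ·
  (2,5): δ = 9.38°  ✓
  (2,6): δ = 52.10°  ·
  (3,4): δ = 129.49°  ·
  (3,5): δ = 64.02°  ·
  (3,6): δ = 2.54°  ✓
  (4,5): δ = 114.53°  ·
  (4,6): δ = 53.05°  ·
  (5,6): δ = 118.52°  ·
antipodal pairs: 5

count = 5; pairs: (0,3), (0,4), (1,4), (2,5), (3,6)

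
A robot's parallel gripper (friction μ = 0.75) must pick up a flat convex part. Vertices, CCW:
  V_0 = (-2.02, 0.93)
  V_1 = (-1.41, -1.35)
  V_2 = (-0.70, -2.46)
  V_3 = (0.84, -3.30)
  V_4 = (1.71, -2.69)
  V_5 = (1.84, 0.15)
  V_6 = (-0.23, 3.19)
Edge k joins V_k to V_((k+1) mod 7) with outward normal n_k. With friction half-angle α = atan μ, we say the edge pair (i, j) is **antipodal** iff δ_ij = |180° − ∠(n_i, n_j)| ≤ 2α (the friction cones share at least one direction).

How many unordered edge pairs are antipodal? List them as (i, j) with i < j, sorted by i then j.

count = 10; pairs: (0,3), (0,4), (0,5), (1,4), (1,5), (2,4), (2,5), (3,6), (4,6), (5,6)

α = atan 0.75 = 36.87°;  2α = 73.74°
n_0 = (-0.9660, -0.2585)
n_1 = (-0.8424, -0.5388)
n_2 = (-0.4789, -0.8779)
n_3 = (+0.5741, -0.8188)
n_4 = (+0.9990, -0.0457)
n_5 = (+0.8266, +0.5628)
n_6 = (-0.7839, +0.6209)
  (0,1): δ = 162.37°  ·
  (0,2): δ = 133.59°  ·
  (0,3): δ = 69.94°  ✓
  (0,4): δ = 17.60°  ✓
  (0,5): δ = 19.27°  ✓
  (0,6): δ = 126.64°  ·
  (1,2): δ = 151.22°  ·
  (1,3): δ = 87.57°  ·
  (1,4): δ = 35.23°  ✓
  (1,5): δ = 1.65°  ✓
  (1,6): δ = 109.01°  ·
  (2,3): δ = 116.35°  ·
  (2,4): δ = 64.01°  ✓
  (2,5): δ = 27.14°  ✓
  (2,6): δ = 80.23°  ·
  (3,4): δ = 127.66°  ·
  (3,5): δ = 90.78°  ·
  (3,6): δ = 16.58°  ✓
  (4,5): δ = 143.13°  ·
  (4,6): δ = 35.76°  ✓
  (5,6): δ = 72.63°  ✓
antipodal pairs: 10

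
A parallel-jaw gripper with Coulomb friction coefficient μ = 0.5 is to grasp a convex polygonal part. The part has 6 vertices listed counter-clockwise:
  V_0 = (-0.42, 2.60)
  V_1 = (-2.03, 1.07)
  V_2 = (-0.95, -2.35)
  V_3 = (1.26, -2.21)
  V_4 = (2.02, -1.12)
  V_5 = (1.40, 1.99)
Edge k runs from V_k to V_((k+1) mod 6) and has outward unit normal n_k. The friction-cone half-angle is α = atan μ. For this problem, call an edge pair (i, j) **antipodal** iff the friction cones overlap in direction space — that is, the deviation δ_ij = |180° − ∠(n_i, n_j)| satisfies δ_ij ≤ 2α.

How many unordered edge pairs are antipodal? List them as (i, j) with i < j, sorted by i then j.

count = 5; pairs: (0,2), (0,3), (1,3), (1,4), (2,5)

α = atan 0.5 = 26.57°;  2α = 53.13°
n_0 = (-0.6889, +0.7249)
n_1 = (-0.9536, -0.3011)
n_2 = (+0.0632, -0.9980)
n_3 = (+0.8203, -0.5719)
n_4 = (+0.9807, +0.1955)
n_5 = (+0.3178, +0.9482)
  (0,1): δ = 116.01°  ·
  (0,2): δ = 39.92°  ✓
  (0,3): δ = 11.57°  ✓
  (0,4): δ = 57.73°  ·
  (0,5): δ = 117.93°  ·
  (1,2): δ = 103.90°  ·
  (1,3): δ = 52.41°  ✓
  (1,4): δ = 6.25°  ✓
  (1,5): δ = 53.95°  ·
  (2,3): δ = 128.51°  ·
  (2,4): δ = 82.35°  ·
  (2,5): δ = 22.15°  ✓
  (3,4): δ = 133.84°  ·
  (3,5): δ = 73.64°  ·
  (4,5): δ = 119.80°  ·
antipodal pairs: 5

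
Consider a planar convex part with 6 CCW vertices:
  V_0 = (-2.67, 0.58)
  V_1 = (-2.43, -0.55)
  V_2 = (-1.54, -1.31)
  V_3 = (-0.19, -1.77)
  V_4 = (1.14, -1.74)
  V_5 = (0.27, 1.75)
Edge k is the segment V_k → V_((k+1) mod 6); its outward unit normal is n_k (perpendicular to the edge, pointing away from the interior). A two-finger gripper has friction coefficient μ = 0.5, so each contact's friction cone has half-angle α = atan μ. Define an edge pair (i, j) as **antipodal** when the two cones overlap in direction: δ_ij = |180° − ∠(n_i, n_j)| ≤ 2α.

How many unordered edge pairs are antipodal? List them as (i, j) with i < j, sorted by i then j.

count = 4; pairs: (0,4), (1,4), (2,5), (3,5)

α = atan 0.5 = 26.57°;  2α = 53.13°
n_0 = (-0.9782, -0.2078)
n_1 = (-0.6494, -0.7605)
n_2 = (-0.3225, -0.9466)
n_3 = (+0.0226, -0.9997)
n_4 = (+0.9703, +0.2419)
n_5 = (-0.3698, +0.9291)
  (0,1): δ = 142.49°  ·
  (0,2): δ = 120.81°  ·
  (0,3): δ = 100.70°  ·
  (0,4): δ = 2.01°  ✓
  (0,5): δ = 99.71°  ·
  (1,2): δ = 158.32°  ·
  (1,3): δ = 138.21°  ·
  (1,4): δ = 35.51°  ✓
  (1,5): δ = 62.20°  ·
  (2,3): δ = 159.89°  ·
  (2,4): δ = 57.19°  ·
  (2,5): δ = 40.52°  ✓
  (3,4): δ = 77.29°  ·
  (3,5): δ = 20.41°  ✓
  (4,5): δ = 82.30°  ·
antipodal pairs: 4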